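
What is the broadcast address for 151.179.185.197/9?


Network: 151.128.0.0/9
Host bits = 23
Set all host bits to 1:
Broadcast: 151.255.255.255


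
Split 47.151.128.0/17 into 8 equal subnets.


New prefix = 17 + 3 = 20
Each subnet has 4096 addresses
  47.151.128.0/20
  47.151.144.0/20
  47.151.160.0/20
  47.151.176.0/20
  47.151.192.0/20
  47.151.208.0/20
  47.151.224.0/20
  47.151.240.0/20
Subnets: 47.151.128.0/20, 47.151.144.0/20, 47.151.160.0/20, 47.151.176.0/20, 47.151.192.0/20, 47.151.208.0/20, 47.151.224.0/20, 47.151.240.0/20


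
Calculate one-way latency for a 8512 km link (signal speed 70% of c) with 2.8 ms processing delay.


Speed = 0.7 * 3e5 km/s = 210000 km/s
Propagation delay = 8512 / 210000 = 0.0405 s = 40.5333 ms
Processing delay = 2.8 ms
Total one-way latency = 43.3333 ms


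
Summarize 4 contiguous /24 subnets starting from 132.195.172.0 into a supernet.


Original prefix: /24
Number of subnets: 4 = 2^2
New prefix = 24 - 2 = 22
Supernet: 132.195.172.0/22


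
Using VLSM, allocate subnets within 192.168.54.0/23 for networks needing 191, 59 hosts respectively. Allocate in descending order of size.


191 hosts -> /24 (254 usable): 192.168.54.0/24
59 hosts -> /26 (62 usable): 192.168.55.0/26
Allocation: 192.168.54.0/24 (191 hosts, 254 usable); 192.168.55.0/26 (59 hosts, 62 usable)


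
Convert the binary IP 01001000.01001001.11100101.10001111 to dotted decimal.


01001000 = 72
01001001 = 73
11100101 = 229
10001111 = 143
IP: 72.73.229.143


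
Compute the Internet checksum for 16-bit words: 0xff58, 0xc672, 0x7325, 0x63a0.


Sum all words (with carry folding):
+ 0xff58 = 0xff58
+ 0xc672 = 0xc5cb
+ 0x7325 = 0x38f1
+ 0x63a0 = 0x9c91
One's complement: ~0x9c91
Checksum = 0x636e


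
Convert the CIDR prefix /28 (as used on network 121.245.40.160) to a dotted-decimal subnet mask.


/28 means 28 network bits, 4 host bits
Binary: 11111111111111111111111111110000
Mask: 255.255.255.240


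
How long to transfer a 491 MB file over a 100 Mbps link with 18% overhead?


Effective throughput = 100 * (1 - 18/100) = 82 Mbps
File size in Mb = 491 * 8 = 3928 Mb
Time = 3928 / 82
Time = 47.9024 seconds


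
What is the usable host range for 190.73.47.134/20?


Network: 190.73.32.0
Broadcast: 190.73.47.255
First usable = network + 1
Last usable = broadcast - 1
Range: 190.73.32.1 to 190.73.47.254


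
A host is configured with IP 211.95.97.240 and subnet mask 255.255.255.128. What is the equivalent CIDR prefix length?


Binary: 11111111.11111111.11111111.10000000
Count leading 1s
Prefix: /25


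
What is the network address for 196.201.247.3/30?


IP:   11000100.11001001.11110111.00000011
Mask: 11111111.11111111.11111111.11111100
AND operation:
Net:  11000100.11001001.11110111.00000000
Network: 196.201.247.0/30


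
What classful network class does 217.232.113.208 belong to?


First octet: 217
Binary: 11011001
110xxxxx -> Class C (192-223)
Class C, default mask 255.255.255.0 (/24)


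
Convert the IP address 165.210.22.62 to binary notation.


165 = 10100101
210 = 11010010
22 = 00010110
62 = 00111110
Binary: 10100101.11010010.00010110.00111110


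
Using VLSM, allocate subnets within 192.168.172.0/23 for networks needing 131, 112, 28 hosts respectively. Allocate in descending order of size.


131 hosts -> /24 (254 usable): 192.168.172.0/24
112 hosts -> /25 (126 usable): 192.168.173.0/25
28 hosts -> /27 (30 usable): 192.168.173.128/27
Allocation: 192.168.172.0/24 (131 hosts, 254 usable); 192.168.173.0/25 (112 hosts, 126 usable); 192.168.173.128/27 (28 hosts, 30 usable)


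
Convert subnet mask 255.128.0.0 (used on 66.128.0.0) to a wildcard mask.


Subnet mask: 255.128.0.0
Wildcard = 255.255.255.255 - subnet mask
255 - 255 = 0
255 - 128 = 127
255 - 0 = 255
255 - 0 = 255
Wildcard: 0.127.255.255


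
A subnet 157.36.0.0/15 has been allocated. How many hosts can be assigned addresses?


Host bits = 32 - 15 = 17
Total addresses = 2^17 = 131072
Usable = total - 2 (network and broadcast)
Usable hosts: 131070


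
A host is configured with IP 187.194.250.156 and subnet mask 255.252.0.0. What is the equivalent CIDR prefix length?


Binary: 11111111.11111100.00000000.00000000
Count leading 1s
Prefix: /14


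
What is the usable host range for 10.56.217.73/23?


Network: 10.56.216.0
Broadcast: 10.56.217.255
First usable = network + 1
Last usable = broadcast - 1
Range: 10.56.216.1 to 10.56.217.254


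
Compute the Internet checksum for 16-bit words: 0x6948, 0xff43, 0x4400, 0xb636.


Sum all words (with carry folding):
+ 0x6948 = 0x6948
+ 0xff43 = 0x688c
+ 0x4400 = 0xac8c
+ 0xb636 = 0x62c3
One's complement: ~0x62c3
Checksum = 0x9d3c


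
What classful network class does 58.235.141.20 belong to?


First octet: 58
Binary: 00111010
0xxxxxxx -> Class A (1-126)
Class A, default mask 255.0.0.0 (/8)


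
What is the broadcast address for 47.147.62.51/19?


Network: 47.147.32.0/19
Host bits = 13
Set all host bits to 1:
Broadcast: 47.147.63.255


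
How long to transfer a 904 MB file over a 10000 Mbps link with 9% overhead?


Effective throughput = 10000 * (1 - 9/100) = 9100 Mbps
File size in Mb = 904 * 8 = 7232 Mb
Time = 7232 / 9100
Time = 0.7947 seconds


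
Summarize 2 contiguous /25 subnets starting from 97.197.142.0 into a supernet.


Original prefix: /25
Number of subnets: 2 = 2^1
New prefix = 25 - 1 = 24
Supernet: 97.197.142.0/24


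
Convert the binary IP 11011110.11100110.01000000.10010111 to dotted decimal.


11011110 = 222
11100110 = 230
01000000 = 64
10010111 = 151
IP: 222.230.64.151


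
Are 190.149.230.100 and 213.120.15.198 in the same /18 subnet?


Mask: 255.255.192.0
190.149.230.100 AND mask = 190.149.192.0
213.120.15.198 AND mask = 213.120.0.0
No, different subnets (190.149.192.0 vs 213.120.0.0)


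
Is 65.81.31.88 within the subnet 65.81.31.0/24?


Subnet network: 65.81.31.0
Test IP AND mask: 65.81.31.0
Yes, 65.81.31.88 is in 65.81.31.0/24


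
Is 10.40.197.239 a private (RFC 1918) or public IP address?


RFC 1918 private ranges:
  10.0.0.0/8 (10.0.0.0 - 10.255.255.255)
  172.16.0.0/12 (172.16.0.0 - 172.31.255.255)
  192.168.0.0/16 (192.168.0.0 - 192.168.255.255)
Private (in 10.0.0.0/8)


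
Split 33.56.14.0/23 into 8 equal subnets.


New prefix = 23 + 3 = 26
Each subnet has 64 addresses
  33.56.14.0/26
  33.56.14.64/26
  33.56.14.128/26
  33.56.14.192/26
  33.56.15.0/26
  33.56.15.64/26
  33.56.15.128/26
  33.56.15.192/26
Subnets: 33.56.14.0/26, 33.56.14.64/26, 33.56.14.128/26, 33.56.14.192/26, 33.56.15.0/26, 33.56.15.64/26, 33.56.15.128/26, 33.56.15.192/26


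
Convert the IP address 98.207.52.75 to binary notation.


98 = 01100010
207 = 11001111
52 = 00110100
75 = 01001011
Binary: 01100010.11001111.00110100.01001011


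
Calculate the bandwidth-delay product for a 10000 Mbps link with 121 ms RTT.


BDP = bandwidth * RTT
= 10000 Mbps * 121 ms
= 10000 * 1e6 * 121 / 1000 bits
= 1210000000 bits
= 151250000 bytes
= 147705.0781 KB
BDP = 1210000000 bits (151250000 bytes)


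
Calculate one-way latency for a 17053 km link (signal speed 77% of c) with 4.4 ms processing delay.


Speed = 0.77 * 3e5 km/s = 231000 km/s
Propagation delay = 17053 / 231000 = 0.0738 s = 73.8225 ms
Processing delay = 4.4 ms
Total one-way latency = 78.2225 ms


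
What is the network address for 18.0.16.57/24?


IP:   00010010.00000000.00010000.00111001
Mask: 11111111.11111111.11111111.00000000
AND operation:
Net:  00010010.00000000.00010000.00000000
Network: 18.0.16.0/24


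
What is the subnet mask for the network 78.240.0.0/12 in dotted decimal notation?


/12 means 12 network bits, 20 host bits
Binary: 11111111111100000000000000000000
Mask: 255.240.0.0


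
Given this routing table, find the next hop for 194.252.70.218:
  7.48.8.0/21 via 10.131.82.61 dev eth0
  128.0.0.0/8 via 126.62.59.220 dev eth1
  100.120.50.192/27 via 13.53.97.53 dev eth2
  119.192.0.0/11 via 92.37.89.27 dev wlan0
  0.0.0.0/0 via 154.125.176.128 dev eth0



Longest prefix match for 194.252.70.218:
  /21 7.48.8.0: no
  /8 128.0.0.0: no
  /27 100.120.50.192: no
  /11 119.192.0.0: no
  /0 0.0.0.0: MATCH
Selected: next-hop 154.125.176.128 via eth0 (matched /0)


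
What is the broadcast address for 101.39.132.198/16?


Network: 101.39.0.0/16
Host bits = 16
Set all host bits to 1:
Broadcast: 101.39.255.255


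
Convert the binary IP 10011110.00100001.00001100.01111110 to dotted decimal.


10011110 = 158
00100001 = 33
00001100 = 12
01111110 = 126
IP: 158.33.12.126


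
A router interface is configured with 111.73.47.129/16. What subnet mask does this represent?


/16 means 16 network bits, 16 host bits
Binary: 11111111111111110000000000000000
Mask: 255.255.0.0


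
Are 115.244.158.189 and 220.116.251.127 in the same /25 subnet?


Mask: 255.255.255.128
115.244.158.189 AND mask = 115.244.158.128
220.116.251.127 AND mask = 220.116.251.0
No, different subnets (115.244.158.128 vs 220.116.251.0)


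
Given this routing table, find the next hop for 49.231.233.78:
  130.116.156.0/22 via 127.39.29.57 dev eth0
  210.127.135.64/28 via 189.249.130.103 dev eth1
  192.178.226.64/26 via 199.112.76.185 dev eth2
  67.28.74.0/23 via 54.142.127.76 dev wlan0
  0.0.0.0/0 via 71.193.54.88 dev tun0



Longest prefix match for 49.231.233.78:
  /22 130.116.156.0: no
  /28 210.127.135.64: no
  /26 192.178.226.64: no
  /23 67.28.74.0: no
  /0 0.0.0.0: MATCH
Selected: next-hop 71.193.54.88 via tun0 (matched /0)


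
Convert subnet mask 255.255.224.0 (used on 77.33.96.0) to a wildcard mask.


Subnet mask: 255.255.224.0
Wildcard = 255.255.255.255 - subnet mask
255 - 255 = 0
255 - 255 = 0
255 - 224 = 31
255 - 0 = 255
Wildcard: 0.0.31.255


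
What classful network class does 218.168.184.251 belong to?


First octet: 218
Binary: 11011010
110xxxxx -> Class C (192-223)
Class C, default mask 255.255.255.0 (/24)


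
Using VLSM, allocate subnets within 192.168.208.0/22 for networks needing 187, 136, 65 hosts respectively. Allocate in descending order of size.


187 hosts -> /24 (254 usable): 192.168.208.0/24
136 hosts -> /24 (254 usable): 192.168.209.0/24
65 hosts -> /25 (126 usable): 192.168.210.0/25
Allocation: 192.168.208.0/24 (187 hosts, 254 usable); 192.168.209.0/24 (136 hosts, 254 usable); 192.168.210.0/25 (65 hosts, 126 usable)


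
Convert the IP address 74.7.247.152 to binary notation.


74 = 01001010
7 = 00000111
247 = 11110111
152 = 10011000
Binary: 01001010.00000111.11110111.10011000


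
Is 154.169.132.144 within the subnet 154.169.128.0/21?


Subnet network: 154.169.128.0
Test IP AND mask: 154.169.128.0
Yes, 154.169.132.144 is in 154.169.128.0/21


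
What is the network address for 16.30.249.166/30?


IP:   00010000.00011110.11111001.10100110
Mask: 11111111.11111111.11111111.11111100
AND operation:
Net:  00010000.00011110.11111001.10100100
Network: 16.30.249.164/30


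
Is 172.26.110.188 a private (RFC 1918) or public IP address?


RFC 1918 private ranges:
  10.0.0.0/8 (10.0.0.0 - 10.255.255.255)
  172.16.0.0/12 (172.16.0.0 - 172.31.255.255)
  192.168.0.0/16 (192.168.0.0 - 192.168.255.255)
Private (in 172.16.0.0/12)


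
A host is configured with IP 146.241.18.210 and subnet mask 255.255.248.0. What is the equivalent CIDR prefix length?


Binary: 11111111.11111111.11111000.00000000
Count leading 1s
Prefix: /21


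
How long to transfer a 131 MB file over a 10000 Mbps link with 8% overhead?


Effective throughput = 10000 * (1 - 8/100) = 9200 Mbps
File size in Mb = 131 * 8 = 1048 Mb
Time = 1048 / 9200
Time = 0.1139 seconds


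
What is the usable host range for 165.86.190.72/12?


Network: 165.80.0.0
Broadcast: 165.95.255.255
First usable = network + 1
Last usable = broadcast - 1
Range: 165.80.0.1 to 165.95.255.254


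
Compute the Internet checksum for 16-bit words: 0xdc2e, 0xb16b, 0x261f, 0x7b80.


Sum all words (with carry folding):
+ 0xdc2e = 0xdc2e
+ 0xb16b = 0x8d9a
+ 0x261f = 0xb3b9
+ 0x7b80 = 0x2f3a
One's complement: ~0x2f3a
Checksum = 0xd0c5


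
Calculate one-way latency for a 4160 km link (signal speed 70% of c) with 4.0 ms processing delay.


Speed = 0.7 * 3e5 km/s = 210000 km/s
Propagation delay = 4160 / 210000 = 0.0198 s = 19.8095 ms
Processing delay = 4.0 ms
Total one-way latency = 23.8095 ms


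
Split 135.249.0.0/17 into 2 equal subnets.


New prefix = 17 + 1 = 18
Each subnet has 16384 addresses
  135.249.0.0/18
  135.249.64.0/18
Subnets: 135.249.0.0/18, 135.249.64.0/18


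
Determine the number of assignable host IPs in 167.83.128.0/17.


Host bits = 32 - 17 = 15
Total addresses = 2^15 = 32768
Usable = total - 2 (network and broadcast)
Usable hosts: 32766


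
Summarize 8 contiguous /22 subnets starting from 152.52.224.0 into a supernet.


Original prefix: /22
Number of subnets: 8 = 2^3
New prefix = 22 - 3 = 19
Supernet: 152.52.224.0/19


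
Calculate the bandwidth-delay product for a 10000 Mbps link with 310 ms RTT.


BDP = bandwidth * RTT
= 10000 Mbps * 310 ms
= 10000 * 1e6 * 310 / 1000 bits
= 3100000000 bits
= 387500000 bytes
= 378417.9688 KB
BDP = 3100000000 bits (387500000 bytes)


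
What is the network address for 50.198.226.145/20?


IP:   00110010.11000110.11100010.10010001
Mask: 11111111.11111111.11110000.00000000
AND operation:
Net:  00110010.11000110.11100000.00000000
Network: 50.198.224.0/20


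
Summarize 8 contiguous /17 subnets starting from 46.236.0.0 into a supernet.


Original prefix: /17
Number of subnets: 8 = 2^3
New prefix = 17 - 3 = 14
Supernet: 46.236.0.0/14


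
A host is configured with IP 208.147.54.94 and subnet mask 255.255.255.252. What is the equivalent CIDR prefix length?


Binary: 11111111.11111111.11111111.11111100
Count leading 1s
Prefix: /30


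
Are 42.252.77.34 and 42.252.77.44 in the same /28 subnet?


Mask: 255.255.255.240
42.252.77.34 AND mask = 42.252.77.32
42.252.77.44 AND mask = 42.252.77.32
Yes, same subnet (42.252.77.32)


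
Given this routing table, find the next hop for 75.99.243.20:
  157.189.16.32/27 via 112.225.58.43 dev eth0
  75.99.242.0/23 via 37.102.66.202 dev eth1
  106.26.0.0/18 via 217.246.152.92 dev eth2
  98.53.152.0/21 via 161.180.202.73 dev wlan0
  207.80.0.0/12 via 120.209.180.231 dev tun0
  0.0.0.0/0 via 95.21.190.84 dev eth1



Longest prefix match for 75.99.243.20:
  /27 157.189.16.32: no
  /23 75.99.242.0: MATCH
  /18 106.26.0.0: no
  /21 98.53.152.0: no
  /12 207.80.0.0: no
  /0 0.0.0.0: MATCH
Selected: next-hop 37.102.66.202 via eth1 (matched /23)


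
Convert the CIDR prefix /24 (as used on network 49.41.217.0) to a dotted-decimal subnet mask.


/24 means 24 network bits, 8 host bits
Binary: 11111111111111111111111100000000
Mask: 255.255.255.0


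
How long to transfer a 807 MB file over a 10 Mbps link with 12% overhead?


Effective throughput = 10 * (1 - 12/100) = 8.8 Mbps
File size in Mb = 807 * 8 = 6456 Mb
Time = 6456 / 8.8
Time = 733.6364 seconds


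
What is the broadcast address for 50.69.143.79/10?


Network: 50.64.0.0/10
Host bits = 22
Set all host bits to 1:
Broadcast: 50.127.255.255


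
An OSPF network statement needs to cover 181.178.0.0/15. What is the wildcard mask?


Subnet mask: 255.254.0.0
Wildcard = 255.255.255.255 - subnet mask
255 - 255 = 0
255 - 254 = 1
255 - 0 = 255
255 - 0 = 255
Wildcard: 0.1.255.255


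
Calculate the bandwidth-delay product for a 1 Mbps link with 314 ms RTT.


BDP = bandwidth * RTT
= 1 Mbps * 314 ms
= 1 * 1e6 * 314 / 1000 bits
= 314000 bits
= 39250 bytes
= 38.3301 KB
BDP = 314000 bits (39250 bytes)


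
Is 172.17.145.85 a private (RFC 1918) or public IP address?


RFC 1918 private ranges:
  10.0.0.0/8 (10.0.0.0 - 10.255.255.255)
  172.16.0.0/12 (172.16.0.0 - 172.31.255.255)
  192.168.0.0/16 (192.168.0.0 - 192.168.255.255)
Private (in 172.16.0.0/12)


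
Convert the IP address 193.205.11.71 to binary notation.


193 = 11000001
205 = 11001101
11 = 00001011
71 = 01000111
Binary: 11000001.11001101.00001011.01000111


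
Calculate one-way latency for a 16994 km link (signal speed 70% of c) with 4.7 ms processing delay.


Speed = 0.7 * 3e5 km/s = 210000 km/s
Propagation delay = 16994 / 210000 = 0.0809 s = 80.9238 ms
Processing delay = 4.7 ms
Total one-way latency = 85.6238 ms


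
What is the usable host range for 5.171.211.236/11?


Network: 5.160.0.0
Broadcast: 5.191.255.255
First usable = network + 1
Last usable = broadcast - 1
Range: 5.160.0.1 to 5.191.255.254


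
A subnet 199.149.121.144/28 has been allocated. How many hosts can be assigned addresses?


Host bits = 32 - 28 = 4
Total addresses = 2^4 = 16
Usable = total - 2 (network and broadcast)
Usable hosts: 14


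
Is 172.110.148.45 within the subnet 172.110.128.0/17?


Subnet network: 172.110.128.0
Test IP AND mask: 172.110.128.0
Yes, 172.110.148.45 is in 172.110.128.0/17


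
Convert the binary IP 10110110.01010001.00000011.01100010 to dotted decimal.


10110110 = 182
01010001 = 81
00000011 = 3
01100010 = 98
IP: 182.81.3.98


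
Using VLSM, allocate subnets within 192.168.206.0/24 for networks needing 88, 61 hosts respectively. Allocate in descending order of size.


88 hosts -> /25 (126 usable): 192.168.206.0/25
61 hosts -> /26 (62 usable): 192.168.206.128/26
Allocation: 192.168.206.0/25 (88 hosts, 126 usable); 192.168.206.128/26 (61 hosts, 62 usable)


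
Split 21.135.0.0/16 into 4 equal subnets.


New prefix = 16 + 2 = 18
Each subnet has 16384 addresses
  21.135.0.0/18
  21.135.64.0/18
  21.135.128.0/18
  21.135.192.0/18
Subnets: 21.135.0.0/18, 21.135.64.0/18, 21.135.128.0/18, 21.135.192.0/18


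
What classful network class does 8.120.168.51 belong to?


First octet: 8
Binary: 00001000
0xxxxxxx -> Class A (1-126)
Class A, default mask 255.0.0.0 (/8)


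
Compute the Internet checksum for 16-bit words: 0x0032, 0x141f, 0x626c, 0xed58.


Sum all words (with carry folding):
+ 0x0032 = 0x0032
+ 0x141f = 0x1451
+ 0x626c = 0x76bd
+ 0xed58 = 0x6416
One's complement: ~0x6416
Checksum = 0x9be9


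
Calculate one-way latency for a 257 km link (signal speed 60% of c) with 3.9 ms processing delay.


Speed = 0.6 * 3e5 km/s = 180000 km/s
Propagation delay = 257 / 180000 = 0.0014 s = 1.4278 ms
Processing delay = 3.9 ms
Total one-way latency = 5.3278 ms


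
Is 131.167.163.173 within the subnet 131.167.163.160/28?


Subnet network: 131.167.163.160
Test IP AND mask: 131.167.163.160
Yes, 131.167.163.173 is in 131.167.163.160/28


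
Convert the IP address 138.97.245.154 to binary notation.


138 = 10001010
97 = 01100001
245 = 11110101
154 = 10011010
Binary: 10001010.01100001.11110101.10011010


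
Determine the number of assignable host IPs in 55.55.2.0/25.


Host bits = 32 - 25 = 7
Total addresses = 2^7 = 128
Usable = total - 2 (network and broadcast)
Usable hosts: 126


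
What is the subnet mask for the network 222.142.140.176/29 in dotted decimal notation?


/29 means 29 network bits, 3 host bits
Binary: 11111111111111111111111111111000
Mask: 255.255.255.248


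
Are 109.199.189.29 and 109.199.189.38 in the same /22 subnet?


Mask: 255.255.252.0
109.199.189.29 AND mask = 109.199.188.0
109.199.189.38 AND mask = 109.199.188.0
Yes, same subnet (109.199.188.0)


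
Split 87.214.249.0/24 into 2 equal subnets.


New prefix = 24 + 1 = 25
Each subnet has 128 addresses
  87.214.249.0/25
  87.214.249.128/25
Subnets: 87.214.249.0/25, 87.214.249.128/25


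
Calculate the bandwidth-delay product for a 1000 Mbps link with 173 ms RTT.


BDP = bandwidth * RTT
= 1000 Mbps * 173 ms
= 1000 * 1e6 * 173 / 1000 bits
= 173000000 bits
= 21625000 bytes
= 21118.1641 KB
BDP = 173000000 bits (21625000 bytes)


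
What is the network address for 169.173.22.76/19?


IP:   10101001.10101101.00010110.01001100
Mask: 11111111.11111111.11100000.00000000
AND operation:
Net:  10101001.10101101.00000000.00000000
Network: 169.173.0.0/19


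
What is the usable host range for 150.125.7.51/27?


Network: 150.125.7.32
Broadcast: 150.125.7.63
First usable = network + 1
Last usable = broadcast - 1
Range: 150.125.7.33 to 150.125.7.62


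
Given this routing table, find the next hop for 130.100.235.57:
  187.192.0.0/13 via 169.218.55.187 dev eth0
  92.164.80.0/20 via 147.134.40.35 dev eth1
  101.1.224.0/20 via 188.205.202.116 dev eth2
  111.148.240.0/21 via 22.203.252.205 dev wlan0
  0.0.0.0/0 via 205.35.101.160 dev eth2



Longest prefix match for 130.100.235.57:
  /13 187.192.0.0: no
  /20 92.164.80.0: no
  /20 101.1.224.0: no
  /21 111.148.240.0: no
  /0 0.0.0.0: MATCH
Selected: next-hop 205.35.101.160 via eth2 (matched /0)


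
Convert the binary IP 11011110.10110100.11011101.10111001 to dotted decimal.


11011110 = 222
10110100 = 180
11011101 = 221
10111001 = 185
IP: 222.180.221.185


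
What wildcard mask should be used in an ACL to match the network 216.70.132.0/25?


Subnet mask: 255.255.255.128
Wildcard = 255.255.255.255 - subnet mask
255 - 255 = 0
255 - 255 = 0
255 - 255 = 0
255 - 128 = 127
Wildcard: 0.0.0.127


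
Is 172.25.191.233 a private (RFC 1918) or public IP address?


RFC 1918 private ranges:
  10.0.0.0/8 (10.0.0.0 - 10.255.255.255)
  172.16.0.0/12 (172.16.0.0 - 172.31.255.255)
  192.168.0.0/16 (192.168.0.0 - 192.168.255.255)
Private (in 172.16.0.0/12)


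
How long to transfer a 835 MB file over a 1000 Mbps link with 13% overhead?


Effective throughput = 1000 * (1 - 13/100) = 870 Mbps
File size in Mb = 835 * 8 = 6680 Mb
Time = 6680 / 870
Time = 7.6782 seconds


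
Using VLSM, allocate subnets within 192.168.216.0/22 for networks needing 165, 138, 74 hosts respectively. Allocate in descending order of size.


165 hosts -> /24 (254 usable): 192.168.216.0/24
138 hosts -> /24 (254 usable): 192.168.217.0/24
74 hosts -> /25 (126 usable): 192.168.218.0/25
Allocation: 192.168.216.0/24 (165 hosts, 254 usable); 192.168.217.0/24 (138 hosts, 254 usable); 192.168.218.0/25 (74 hosts, 126 usable)


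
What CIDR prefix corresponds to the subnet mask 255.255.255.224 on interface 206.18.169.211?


Binary: 11111111.11111111.11111111.11100000
Count leading 1s
Prefix: /27


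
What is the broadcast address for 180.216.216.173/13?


Network: 180.216.0.0/13
Host bits = 19
Set all host bits to 1:
Broadcast: 180.223.255.255


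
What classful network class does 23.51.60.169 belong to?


First octet: 23
Binary: 00010111
0xxxxxxx -> Class A (1-126)
Class A, default mask 255.0.0.0 (/8)


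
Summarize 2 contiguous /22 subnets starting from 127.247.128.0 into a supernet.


Original prefix: /22
Number of subnets: 2 = 2^1
New prefix = 22 - 1 = 21
Supernet: 127.247.128.0/21


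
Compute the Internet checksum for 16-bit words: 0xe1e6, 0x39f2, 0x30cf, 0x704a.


Sum all words (with carry folding):
+ 0xe1e6 = 0xe1e6
+ 0x39f2 = 0x1bd9
+ 0x30cf = 0x4ca8
+ 0x704a = 0xbcf2
One's complement: ~0xbcf2
Checksum = 0x430d


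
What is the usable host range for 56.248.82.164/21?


Network: 56.248.80.0
Broadcast: 56.248.87.255
First usable = network + 1
Last usable = broadcast - 1
Range: 56.248.80.1 to 56.248.87.254


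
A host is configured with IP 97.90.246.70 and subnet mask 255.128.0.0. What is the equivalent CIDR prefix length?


Binary: 11111111.10000000.00000000.00000000
Count leading 1s
Prefix: /9


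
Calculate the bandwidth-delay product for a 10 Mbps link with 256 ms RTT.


BDP = bandwidth * RTT
= 10 Mbps * 256 ms
= 10 * 1e6 * 256 / 1000 bits
= 2560000 bits
= 320000 bytes
= 312.5 KB
BDP = 2560000 bits (320000 bytes)


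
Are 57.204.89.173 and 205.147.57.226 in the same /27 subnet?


Mask: 255.255.255.224
57.204.89.173 AND mask = 57.204.89.160
205.147.57.226 AND mask = 205.147.57.224
No, different subnets (57.204.89.160 vs 205.147.57.224)


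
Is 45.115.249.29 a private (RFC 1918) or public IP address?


RFC 1918 private ranges:
  10.0.0.0/8 (10.0.0.0 - 10.255.255.255)
  172.16.0.0/12 (172.16.0.0 - 172.31.255.255)
  192.168.0.0/16 (192.168.0.0 - 192.168.255.255)
Public (not in any RFC 1918 range)


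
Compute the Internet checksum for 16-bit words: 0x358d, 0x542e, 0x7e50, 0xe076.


Sum all words (with carry folding):
+ 0x358d = 0x358d
+ 0x542e = 0x89bb
+ 0x7e50 = 0x080c
+ 0xe076 = 0xe882
One's complement: ~0xe882
Checksum = 0x177d


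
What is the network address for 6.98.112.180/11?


IP:   00000110.01100010.01110000.10110100
Mask: 11111111.11100000.00000000.00000000
AND operation:
Net:  00000110.01100000.00000000.00000000
Network: 6.96.0.0/11


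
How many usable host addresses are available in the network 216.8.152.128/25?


Host bits = 32 - 25 = 7
Total addresses = 2^7 = 128
Usable = total - 2 (network and broadcast)
Usable hosts: 126


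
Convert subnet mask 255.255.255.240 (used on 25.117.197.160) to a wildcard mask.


Subnet mask: 255.255.255.240
Wildcard = 255.255.255.255 - subnet mask
255 - 255 = 0
255 - 255 = 0
255 - 255 = 0
255 - 240 = 15
Wildcard: 0.0.0.15


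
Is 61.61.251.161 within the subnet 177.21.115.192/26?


Subnet network: 177.21.115.192
Test IP AND mask: 61.61.251.128
No, 61.61.251.161 is not in 177.21.115.192/26


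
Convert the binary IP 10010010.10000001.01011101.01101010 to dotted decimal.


10010010 = 146
10000001 = 129
01011101 = 93
01101010 = 106
IP: 146.129.93.106


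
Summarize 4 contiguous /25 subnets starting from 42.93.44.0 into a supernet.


Original prefix: /25
Number of subnets: 4 = 2^2
New prefix = 25 - 2 = 23
Supernet: 42.93.44.0/23


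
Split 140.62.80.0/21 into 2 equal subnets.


New prefix = 21 + 1 = 22
Each subnet has 1024 addresses
  140.62.80.0/22
  140.62.84.0/22
Subnets: 140.62.80.0/22, 140.62.84.0/22


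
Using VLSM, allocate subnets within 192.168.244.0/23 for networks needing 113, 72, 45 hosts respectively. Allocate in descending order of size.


113 hosts -> /25 (126 usable): 192.168.244.0/25
72 hosts -> /25 (126 usable): 192.168.244.128/25
45 hosts -> /26 (62 usable): 192.168.245.0/26
Allocation: 192.168.244.0/25 (113 hosts, 126 usable); 192.168.244.128/25 (72 hosts, 126 usable); 192.168.245.0/26 (45 hosts, 62 usable)


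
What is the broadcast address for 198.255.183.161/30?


Network: 198.255.183.160/30
Host bits = 2
Set all host bits to 1:
Broadcast: 198.255.183.163


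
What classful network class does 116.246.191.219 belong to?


First octet: 116
Binary: 01110100
0xxxxxxx -> Class A (1-126)
Class A, default mask 255.0.0.0 (/8)


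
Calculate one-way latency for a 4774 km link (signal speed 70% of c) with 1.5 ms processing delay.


Speed = 0.7 * 3e5 km/s = 210000 km/s
Propagation delay = 4774 / 210000 = 0.0227 s = 22.7333 ms
Processing delay = 1.5 ms
Total one-way latency = 24.2333 ms


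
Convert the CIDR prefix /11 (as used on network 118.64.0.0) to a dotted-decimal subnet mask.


/11 means 11 network bits, 21 host bits
Binary: 11111111111000000000000000000000
Mask: 255.224.0.0


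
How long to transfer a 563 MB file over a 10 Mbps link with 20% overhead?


Effective throughput = 10 * (1 - 20/100) = 8 Mbps
File size in Mb = 563 * 8 = 4504 Mb
Time = 4504 / 8
Time = 563 seconds


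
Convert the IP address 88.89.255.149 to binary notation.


88 = 01011000
89 = 01011001
255 = 11111111
149 = 10010101
Binary: 01011000.01011001.11111111.10010101


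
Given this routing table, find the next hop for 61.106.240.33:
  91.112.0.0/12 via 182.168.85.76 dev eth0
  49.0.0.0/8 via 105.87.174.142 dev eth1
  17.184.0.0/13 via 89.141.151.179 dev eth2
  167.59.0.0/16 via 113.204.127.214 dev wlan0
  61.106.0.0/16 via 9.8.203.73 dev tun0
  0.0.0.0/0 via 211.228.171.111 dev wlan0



Longest prefix match for 61.106.240.33:
  /12 91.112.0.0: no
  /8 49.0.0.0: no
  /13 17.184.0.0: no
  /16 167.59.0.0: no
  /16 61.106.0.0: MATCH
  /0 0.0.0.0: MATCH
Selected: next-hop 9.8.203.73 via tun0 (matched /16)


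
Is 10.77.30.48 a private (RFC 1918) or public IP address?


RFC 1918 private ranges:
  10.0.0.0/8 (10.0.0.0 - 10.255.255.255)
  172.16.0.0/12 (172.16.0.0 - 172.31.255.255)
  192.168.0.0/16 (192.168.0.0 - 192.168.255.255)
Private (in 10.0.0.0/8)


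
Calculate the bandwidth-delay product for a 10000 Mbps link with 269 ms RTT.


BDP = bandwidth * RTT
= 10000 Mbps * 269 ms
= 10000 * 1e6 * 269 / 1000 bits
= 2690000000 bits
= 336250000 bytes
= 328369.1406 KB
BDP = 2690000000 bits (336250000 bytes)


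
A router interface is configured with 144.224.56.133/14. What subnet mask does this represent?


/14 means 14 network bits, 18 host bits
Binary: 11111111111111000000000000000000
Mask: 255.252.0.0


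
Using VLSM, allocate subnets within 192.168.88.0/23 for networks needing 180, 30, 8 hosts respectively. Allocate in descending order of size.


180 hosts -> /24 (254 usable): 192.168.88.0/24
30 hosts -> /27 (30 usable): 192.168.89.0/27
8 hosts -> /28 (14 usable): 192.168.89.32/28
Allocation: 192.168.88.0/24 (180 hosts, 254 usable); 192.168.89.0/27 (30 hosts, 30 usable); 192.168.89.32/28 (8 hosts, 14 usable)


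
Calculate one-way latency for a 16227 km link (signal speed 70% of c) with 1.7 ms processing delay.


Speed = 0.7 * 3e5 km/s = 210000 km/s
Propagation delay = 16227 / 210000 = 0.0773 s = 77.2714 ms
Processing delay = 1.7 ms
Total one-way latency = 78.9714 ms


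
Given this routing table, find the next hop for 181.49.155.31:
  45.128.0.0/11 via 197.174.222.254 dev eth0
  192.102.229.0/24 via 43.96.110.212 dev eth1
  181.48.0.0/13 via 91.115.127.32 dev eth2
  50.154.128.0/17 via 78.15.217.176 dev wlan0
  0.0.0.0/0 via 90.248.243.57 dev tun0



Longest prefix match for 181.49.155.31:
  /11 45.128.0.0: no
  /24 192.102.229.0: no
  /13 181.48.0.0: MATCH
  /17 50.154.128.0: no
  /0 0.0.0.0: MATCH
Selected: next-hop 91.115.127.32 via eth2 (matched /13)


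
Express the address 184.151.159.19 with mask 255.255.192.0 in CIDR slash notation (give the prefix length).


Binary: 11111111.11111111.11000000.00000000
Count leading 1s
Prefix: /18


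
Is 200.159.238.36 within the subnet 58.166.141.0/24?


Subnet network: 58.166.141.0
Test IP AND mask: 200.159.238.0
No, 200.159.238.36 is not in 58.166.141.0/24


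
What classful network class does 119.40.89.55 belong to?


First octet: 119
Binary: 01110111
0xxxxxxx -> Class A (1-126)
Class A, default mask 255.0.0.0 (/8)


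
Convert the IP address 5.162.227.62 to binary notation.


5 = 00000101
162 = 10100010
227 = 11100011
62 = 00111110
Binary: 00000101.10100010.11100011.00111110


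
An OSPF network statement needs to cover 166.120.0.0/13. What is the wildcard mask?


Subnet mask: 255.248.0.0
Wildcard = 255.255.255.255 - subnet mask
255 - 255 = 0
255 - 248 = 7
255 - 0 = 255
255 - 0 = 255
Wildcard: 0.7.255.255


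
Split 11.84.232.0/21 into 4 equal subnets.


New prefix = 21 + 2 = 23
Each subnet has 512 addresses
  11.84.232.0/23
  11.84.234.0/23
  11.84.236.0/23
  11.84.238.0/23
Subnets: 11.84.232.0/23, 11.84.234.0/23, 11.84.236.0/23, 11.84.238.0/23


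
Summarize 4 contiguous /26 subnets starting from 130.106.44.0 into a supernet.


Original prefix: /26
Number of subnets: 4 = 2^2
New prefix = 26 - 2 = 24
Supernet: 130.106.44.0/24


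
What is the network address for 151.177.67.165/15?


IP:   10010111.10110001.01000011.10100101
Mask: 11111111.11111110.00000000.00000000
AND operation:
Net:  10010111.10110000.00000000.00000000
Network: 151.176.0.0/15


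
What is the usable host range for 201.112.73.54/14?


Network: 201.112.0.0
Broadcast: 201.115.255.255
First usable = network + 1
Last usable = broadcast - 1
Range: 201.112.0.1 to 201.115.255.254


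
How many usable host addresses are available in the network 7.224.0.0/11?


Host bits = 32 - 11 = 21
Total addresses = 2^21 = 2097152
Usable = total - 2 (network and broadcast)
Usable hosts: 2097150


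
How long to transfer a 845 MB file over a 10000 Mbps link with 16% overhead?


Effective throughput = 10000 * (1 - 16/100) = 8400 Mbps
File size in Mb = 845 * 8 = 6760 Mb
Time = 6760 / 8400
Time = 0.8048 seconds


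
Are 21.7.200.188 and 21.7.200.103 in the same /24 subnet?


Mask: 255.255.255.0
21.7.200.188 AND mask = 21.7.200.0
21.7.200.103 AND mask = 21.7.200.0
Yes, same subnet (21.7.200.0)


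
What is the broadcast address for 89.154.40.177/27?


Network: 89.154.40.160/27
Host bits = 5
Set all host bits to 1:
Broadcast: 89.154.40.191


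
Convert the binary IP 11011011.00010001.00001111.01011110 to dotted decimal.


11011011 = 219
00010001 = 17
00001111 = 15
01011110 = 94
IP: 219.17.15.94


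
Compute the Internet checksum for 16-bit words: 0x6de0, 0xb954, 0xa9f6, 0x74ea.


Sum all words (with carry folding):
+ 0x6de0 = 0x6de0
+ 0xb954 = 0x2735
+ 0xa9f6 = 0xd12b
+ 0x74ea = 0x4616
One's complement: ~0x4616
Checksum = 0xb9e9


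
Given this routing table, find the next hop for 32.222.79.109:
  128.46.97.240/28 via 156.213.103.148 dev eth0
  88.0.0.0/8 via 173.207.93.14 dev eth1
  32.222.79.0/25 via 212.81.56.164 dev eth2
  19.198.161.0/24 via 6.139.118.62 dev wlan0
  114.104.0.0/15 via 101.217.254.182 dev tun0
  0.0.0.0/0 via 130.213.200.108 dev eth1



Longest prefix match for 32.222.79.109:
  /28 128.46.97.240: no
  /8 88.0.0.0: no
  /25 32.222.79.0: MATCH
  /24 19.198.161.0: no
  /15 114.104.0.0: no
  /0 0.0.0.0: MATCH
Selected: next-hop 212.81.56.164 via eth2 (matched /25)


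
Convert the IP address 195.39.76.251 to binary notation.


195 = 11000011
39 = 00100111
76 = 01001100
251 = 11111011
Binary: 11000011.00100111.01001100.11111011


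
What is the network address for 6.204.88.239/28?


IP:   00000110.11001100.01011000.11101111
Mask: 11111111.11111111.11111111.11110000
AND operation:
Net:  00000110.11001100.01011000.11100000
Network: 6.204.88.224/28


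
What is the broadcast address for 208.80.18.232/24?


Network: 208.80.18.0/24
Host bits = 8
Set all host bits to 1:
Broadcast: 208.80.18.255


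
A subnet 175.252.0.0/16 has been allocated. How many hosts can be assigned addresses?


Host bits = 32 - 16 = 16
Total addresses = 2^16 = 65536
Usable = total - 2 (network and broadcast)
Usable hosts: 65534


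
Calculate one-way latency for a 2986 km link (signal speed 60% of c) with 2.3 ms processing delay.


Speed = 0.6 * 3e5 km/s = 180000 km/s
Propagation delay = 2986 / 180000 = 0.0166 s = 16.5889 ms
Processing delay = 2.3 ms
Total one-way latency = 18.8889 ms


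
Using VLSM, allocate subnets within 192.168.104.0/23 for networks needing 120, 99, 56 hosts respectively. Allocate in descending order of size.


120 hosts -> /25 (126 usable): 192.168.104.0/25
99 hosts -> /25 (126 usable): 192.168.104.128/25
56 hosts -> /26 (62 usable): 192.168.105.0/26
Allocation: 192.168.104.0/25 (120 hosts, 126 usable); 192.168.104.128/25 (99 hosts, 126 usable); 192.168.105.0/26 (56 hosts, 62 usable)


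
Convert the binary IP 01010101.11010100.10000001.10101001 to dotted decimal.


01010101 = 85
11010100 = 212
10000001 = 129
10101001 = 169
IP: 85.212.129.169


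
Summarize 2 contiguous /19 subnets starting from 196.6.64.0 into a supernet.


Original prefix: /19
Number of subnets: 2 = 2^1
New prefix = 19 - 1 = 18
Supernet: 196.6.64.0/18


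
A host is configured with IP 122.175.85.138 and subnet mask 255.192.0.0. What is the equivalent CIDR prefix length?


Binary: 11111111.11000000.00000000.00000000
Count leading 1s
Prefix: /10


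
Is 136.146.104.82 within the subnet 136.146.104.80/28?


Subnet network: 136.146.104.80
Test IP AND mask: 136.146.104.80
Yes, 136.146.104.82 is in 136.146.104.80/28


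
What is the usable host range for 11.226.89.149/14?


Network: 11.224.0.0
Broadcast: 11.227.255.255
First usable = network + 1
Last usable = broadcast - 1
Range: 11.224.0.1 to 11.227.255.254


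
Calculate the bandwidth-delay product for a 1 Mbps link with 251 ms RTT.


BDP = bandwidth * RTT
= 1 Mbps * 251 ms
= 1 * 1e6 * 251 / 1000 bits
= 251000 bits
= 31375 bytes
= 30.6396 KB
BDP = 251000 bits (31375 bytes)


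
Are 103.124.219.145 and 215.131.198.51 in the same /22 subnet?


Mask: 255.255.252.0
103.124.219.145 AND mask = 103.124.216.0
215.131.198.51 AND mask = 215.131.196.0
No, different subnets (103.124.216.0 vs 215.131.196.0)


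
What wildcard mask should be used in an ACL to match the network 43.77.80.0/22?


Subnet mask: 255.255.252.0
Wildcard = 255.255.255.255 - subnet mask
255 - 255 = 0
255 - 255 = 0
255 - 252 = 3
255 - 0 = 255
Wildcard: 0.0.3.255


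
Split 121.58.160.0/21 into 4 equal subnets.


New prefix = 21 + 2 = 23
Each subnet has 512 addresses
  121.58.160.0/23
  121.58.162.0/23
  121.58.164.0/23
  121.58.166.0/23
Subnets: 121.58.160.0/23, 121.58.162.0/23, 121.58.164.0/23, 121.58.166.0/23


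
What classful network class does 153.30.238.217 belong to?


First octet: 153
Binary: 10011001
10xxxxxx -> Class B (128-191)
Class B, default mask 255.255.0.0 (/16)


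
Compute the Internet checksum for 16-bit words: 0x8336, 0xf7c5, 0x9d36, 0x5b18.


Sum all words (with carry folding):
+ 0x8336 = 0x8336
+ 0xf7c5 = 0x7afc
+ 0x9d36 = 0x1833
+ 0x5b18 = 0x734b
One's complement: ~0x734b
Checksum = 0x8cb4


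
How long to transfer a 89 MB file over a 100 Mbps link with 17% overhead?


Effective throughput = 100 * (1 - 17/100) = 83 Mbps
File size in Mb = 89 * 8 = 712 Mb
Time = 712 / 83
Time = 8.5783 seconds


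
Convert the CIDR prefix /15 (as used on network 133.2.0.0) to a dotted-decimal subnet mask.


/15 means 15 network bits, 17 host bits
Binary: 11111111111111100000000000000000
Mask: 255.254.0.0


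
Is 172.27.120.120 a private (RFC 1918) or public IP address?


RFC 1918 private ranges:
  10.0.0.0/8 (10.0.0.0 - 10.255.255.255)
  172.16.0.0/12 (172.16.0.0 - 172.31.255.255)
  192.168.0.0/16 (192.168.0.0 - 192.168.255.255)
Private (in 172.16.0.0/12)


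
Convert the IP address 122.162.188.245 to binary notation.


122 = 01111010
162 = 10100010
188 = 10111100
245 = 11110101
Binary: 01111010.10100010.10111100.11110101


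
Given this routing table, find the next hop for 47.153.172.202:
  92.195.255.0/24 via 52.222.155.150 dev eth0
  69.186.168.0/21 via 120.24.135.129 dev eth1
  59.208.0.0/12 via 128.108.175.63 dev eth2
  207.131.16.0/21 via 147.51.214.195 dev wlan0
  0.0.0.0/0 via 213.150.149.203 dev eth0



Longest prefix match for 47.153.172.202:
  /24 92.195.255.0: no
  /21 69.186.168.0: no
  /12 59.208.0.0: no
  /21 207.131.16.0: no
  /0 0.0.0.0: MATCH
Selected: next-hop 213.150.149.203 via eth0 (matched /0)


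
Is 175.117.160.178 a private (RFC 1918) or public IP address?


RFC 1918 private ranges:
  10.0.0.0/8 (10.0.0.0 - 10.255.255.255)
  172.16.0.0/12 (172.16.0.0 - 172.31.255.255)
  192.168.0.0/16 (192.168.0.0 - 192.168.255.255)
Public (not in any RFC 1918 range)


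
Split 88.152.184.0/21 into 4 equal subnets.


New prefix = 21 + 2 = 23
Each subnet has 512 addresses
  88.152.184.0/23
  88.152.186.0/23
  88.152.188.0/23
  88.152.190.0/23
Subnets: 88.152.184.0/23, 88.152.186.0/23, 88.152.188.0/23, 88.152.190.0/23


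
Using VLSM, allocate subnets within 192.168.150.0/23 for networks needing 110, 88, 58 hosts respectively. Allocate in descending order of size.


110 hosts -> /25 (126 usable): 192.168.150.0/25
88 hosts -> /25 (126 usable): 192.168.150.128/25
58 hosts -> /26 (62 usable): 192.168.151.0/26
Allocation: 192.168.150.0/25 (110 hosts, 126 usable); 192.168.150.128/25 (88 hosts, 126 usable); 192.168.151.0/26 (58 hosts, 62 usable)


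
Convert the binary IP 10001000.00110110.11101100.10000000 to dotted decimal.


10001000 = 136
00110110 = 54
11101100 = 236
10000000 = 128
IP: 136.54.236.128


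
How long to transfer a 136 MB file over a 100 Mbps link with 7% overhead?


Effective throughput = 100 * (1 - 7/100) = 93 Mbps
File size in Mb = 136 * 8 = 1088 Mb
Time = 1088 / 93
Time = 11.6989 seconds
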